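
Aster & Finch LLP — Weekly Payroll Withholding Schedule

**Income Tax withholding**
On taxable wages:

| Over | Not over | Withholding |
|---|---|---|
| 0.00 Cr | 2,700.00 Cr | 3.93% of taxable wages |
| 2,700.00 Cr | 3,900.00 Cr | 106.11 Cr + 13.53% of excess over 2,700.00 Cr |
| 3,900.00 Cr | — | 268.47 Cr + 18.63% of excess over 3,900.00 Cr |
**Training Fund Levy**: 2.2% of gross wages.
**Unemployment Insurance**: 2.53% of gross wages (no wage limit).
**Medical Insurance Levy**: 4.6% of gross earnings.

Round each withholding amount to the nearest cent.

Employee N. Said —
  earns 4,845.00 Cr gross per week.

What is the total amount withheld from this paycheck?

Income Tax: taxable = 4,845.00 Cr
  268.47 Cr + 18.63% × (4,845.00 Cr − 3,900.00 Cr) = 268.47 Cr + 18.63% × 945.00 Cr = 444.52 Cr
Training Fund Levy: 2.2% × 4,845.00 Cr = 106.59 Cr
Unemployment Insurance: 2.53% × 4,845.00 Cr = 122.58 Cr
Medical Insurance Levy: 4.6% × 4,845.00 Cr = 222.87 Cr
Total: 444.52 Cr + 106.59 Cr + 122.58 Cr + 222.87 Cr = 896.56 Cr

896.56 Cr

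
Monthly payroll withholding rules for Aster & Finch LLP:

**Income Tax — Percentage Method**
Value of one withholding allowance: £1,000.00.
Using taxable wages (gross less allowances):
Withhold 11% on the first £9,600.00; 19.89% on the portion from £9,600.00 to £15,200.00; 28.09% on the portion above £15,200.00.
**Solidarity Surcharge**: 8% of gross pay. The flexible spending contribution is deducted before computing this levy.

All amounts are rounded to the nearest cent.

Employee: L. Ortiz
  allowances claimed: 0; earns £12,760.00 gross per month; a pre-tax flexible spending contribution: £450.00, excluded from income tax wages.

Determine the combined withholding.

Income Tax: taxable = £12,760.00 − £450.00 = £12,310.00
  £1,056.00 + 19.89% × (£12,310.00 − £9,600.00) = £1,056.00 + 19.89% × £2,710.00 = £1,595.02
Solidarity Surcharge: 8% × £12,310.00 = £984.80
Total: £1,595.02 + £984.80 = £2,579.82

£2,579.82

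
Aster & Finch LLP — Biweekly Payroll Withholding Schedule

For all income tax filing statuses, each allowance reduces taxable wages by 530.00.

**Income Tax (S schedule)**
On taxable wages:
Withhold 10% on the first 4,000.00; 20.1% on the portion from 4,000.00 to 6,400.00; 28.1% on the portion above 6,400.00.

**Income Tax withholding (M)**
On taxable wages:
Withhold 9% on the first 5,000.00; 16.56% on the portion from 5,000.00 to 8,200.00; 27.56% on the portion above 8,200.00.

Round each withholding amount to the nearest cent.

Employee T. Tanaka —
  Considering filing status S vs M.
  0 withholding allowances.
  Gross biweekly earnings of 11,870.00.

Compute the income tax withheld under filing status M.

1,991.37

Income Tax (M): taxable = 11,870.00
  979.92 + 27.56% × (11,870.00 − 8,200.00) = 979.92 + 27.56% × 3,670.00 = 1,991.37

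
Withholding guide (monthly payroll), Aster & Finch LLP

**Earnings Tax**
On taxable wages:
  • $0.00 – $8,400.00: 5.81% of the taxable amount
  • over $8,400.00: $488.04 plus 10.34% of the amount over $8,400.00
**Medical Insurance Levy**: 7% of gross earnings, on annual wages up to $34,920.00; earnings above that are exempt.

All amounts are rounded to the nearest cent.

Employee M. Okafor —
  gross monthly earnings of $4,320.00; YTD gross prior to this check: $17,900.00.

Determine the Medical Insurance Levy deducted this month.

Medical Insurance Levy: 7% × $4,320.00 = $302.40

$302.40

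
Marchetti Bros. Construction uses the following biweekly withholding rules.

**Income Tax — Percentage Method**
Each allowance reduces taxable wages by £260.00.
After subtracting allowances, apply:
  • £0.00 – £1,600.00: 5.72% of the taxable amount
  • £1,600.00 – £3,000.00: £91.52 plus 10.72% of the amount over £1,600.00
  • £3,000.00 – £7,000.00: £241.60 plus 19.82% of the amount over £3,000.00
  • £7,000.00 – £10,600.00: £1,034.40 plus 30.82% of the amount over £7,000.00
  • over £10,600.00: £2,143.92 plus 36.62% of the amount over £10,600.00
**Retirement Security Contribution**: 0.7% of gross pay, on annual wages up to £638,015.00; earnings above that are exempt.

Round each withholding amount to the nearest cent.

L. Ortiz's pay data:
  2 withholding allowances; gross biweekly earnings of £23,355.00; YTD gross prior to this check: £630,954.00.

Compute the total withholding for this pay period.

£6,673.81

Income Tax: taxable = £23,355.00 − 2×£260.00 = £22,835.00
  £2,143.92 + 36.62% × (£22,835.00 − £10,600.00) = £2,143.92 + 36.62% × £12,235.00 = £6,624.38
Retirement Security Contribution: cap £638,015.00 − YTD £630,954.00 = £7,061.00 subject; 0.7% × £7,061.00 = £49.43
Total: £6,624.38 + £49.43 = £6,673.81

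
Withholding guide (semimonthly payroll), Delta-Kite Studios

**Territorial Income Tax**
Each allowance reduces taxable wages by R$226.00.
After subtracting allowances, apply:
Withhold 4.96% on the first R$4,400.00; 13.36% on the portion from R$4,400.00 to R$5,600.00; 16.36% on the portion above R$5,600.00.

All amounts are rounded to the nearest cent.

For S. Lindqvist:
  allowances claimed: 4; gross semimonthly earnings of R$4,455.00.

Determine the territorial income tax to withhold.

R$176.13

Territorial Income Tax: taxable = R$4,455.00 − 4×R$226.00 = R$3,551.00
  4.96% × R$3,551.00 = R$176.13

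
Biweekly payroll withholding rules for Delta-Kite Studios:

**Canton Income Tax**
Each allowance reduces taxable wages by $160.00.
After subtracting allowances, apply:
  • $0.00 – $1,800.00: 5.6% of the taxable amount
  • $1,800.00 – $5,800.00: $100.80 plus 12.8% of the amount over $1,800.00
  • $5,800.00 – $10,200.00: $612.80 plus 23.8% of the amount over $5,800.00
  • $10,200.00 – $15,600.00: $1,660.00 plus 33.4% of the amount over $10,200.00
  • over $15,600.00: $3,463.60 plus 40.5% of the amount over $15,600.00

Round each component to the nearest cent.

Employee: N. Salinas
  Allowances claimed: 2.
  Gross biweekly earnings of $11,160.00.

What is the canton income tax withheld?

Canton Income Tax: taxable = $11,160.00 − 2×$160.00 = $10,840.00
  $1,660.00 + 33.4% × ($10,840.00 − $10,200.00) = $1,660.00 + 33.4% × $640.00 = $1,873.76

$1,873.76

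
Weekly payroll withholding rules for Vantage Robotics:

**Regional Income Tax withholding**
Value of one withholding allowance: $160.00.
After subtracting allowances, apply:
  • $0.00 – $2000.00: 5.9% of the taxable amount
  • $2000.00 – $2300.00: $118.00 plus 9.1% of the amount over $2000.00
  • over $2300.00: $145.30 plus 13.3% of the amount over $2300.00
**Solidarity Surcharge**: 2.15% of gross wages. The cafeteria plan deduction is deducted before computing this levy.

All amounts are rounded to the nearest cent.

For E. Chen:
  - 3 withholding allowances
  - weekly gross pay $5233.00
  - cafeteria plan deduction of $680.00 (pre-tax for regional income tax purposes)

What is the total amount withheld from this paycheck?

$479.00

Regional Income Tax: taxable = $5233.00 − $680.00 − 3×$160.00 = $4073.00
  $145.30 + 13.3% × ($4073.00 − $2300.00) = $145.30 + 13.3% × $1773.00 = $381.11
Solidarity Surcharge: 2.15% × $4553.00 = $97.89
Total: $381.11 + $97.89 = $479.00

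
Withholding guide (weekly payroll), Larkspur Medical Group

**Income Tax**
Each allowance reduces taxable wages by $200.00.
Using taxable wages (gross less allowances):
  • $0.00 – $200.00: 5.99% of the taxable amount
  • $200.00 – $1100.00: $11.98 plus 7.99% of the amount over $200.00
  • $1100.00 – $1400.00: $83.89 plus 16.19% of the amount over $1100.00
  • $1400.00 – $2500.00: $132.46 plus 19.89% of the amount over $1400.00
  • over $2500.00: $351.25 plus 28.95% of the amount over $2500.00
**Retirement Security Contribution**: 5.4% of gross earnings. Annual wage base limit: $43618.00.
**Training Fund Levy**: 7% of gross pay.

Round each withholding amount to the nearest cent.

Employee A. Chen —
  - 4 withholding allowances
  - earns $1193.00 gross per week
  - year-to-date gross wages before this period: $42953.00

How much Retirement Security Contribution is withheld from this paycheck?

$35.91

Retirement Security Contribution: cap $43618.00 − YTD $42953.00 = $665.00 subject; 5.4% × $665.00 = $35.91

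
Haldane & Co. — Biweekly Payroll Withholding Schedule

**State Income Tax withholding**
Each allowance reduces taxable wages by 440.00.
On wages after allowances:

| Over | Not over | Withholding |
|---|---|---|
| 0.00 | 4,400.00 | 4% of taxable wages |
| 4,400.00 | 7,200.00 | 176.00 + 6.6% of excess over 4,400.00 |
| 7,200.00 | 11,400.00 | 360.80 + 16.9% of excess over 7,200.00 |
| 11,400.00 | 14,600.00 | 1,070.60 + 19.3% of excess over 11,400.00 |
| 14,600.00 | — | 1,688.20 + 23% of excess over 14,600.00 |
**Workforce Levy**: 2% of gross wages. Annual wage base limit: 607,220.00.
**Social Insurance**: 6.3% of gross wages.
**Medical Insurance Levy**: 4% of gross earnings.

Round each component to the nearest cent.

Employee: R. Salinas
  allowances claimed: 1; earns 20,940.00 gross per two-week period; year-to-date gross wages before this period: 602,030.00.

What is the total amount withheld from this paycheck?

State Income Tax: taxable = 20,940.00 − 1×440.00 = 20,500.00
  1,688.20 + 23% × (20,500.00 − 14,600.00) = 1,688.20 + 23% × 5,900.00 = 3,045.20
Workforce Levy: cap 607,220.00 − YTD 602,030.00 = 5,190.00 subject; 2% × 5,190.00 = 103.80
Social Insurance: 6.3% × 20,940.00 = 1,319.22
Medical Insurance Levy: 4% × 20,940.00 = 837.60
Total: 3,045.20 + 103.80 + 1,319.22 + 837.60 = 5,305.82

5,305.82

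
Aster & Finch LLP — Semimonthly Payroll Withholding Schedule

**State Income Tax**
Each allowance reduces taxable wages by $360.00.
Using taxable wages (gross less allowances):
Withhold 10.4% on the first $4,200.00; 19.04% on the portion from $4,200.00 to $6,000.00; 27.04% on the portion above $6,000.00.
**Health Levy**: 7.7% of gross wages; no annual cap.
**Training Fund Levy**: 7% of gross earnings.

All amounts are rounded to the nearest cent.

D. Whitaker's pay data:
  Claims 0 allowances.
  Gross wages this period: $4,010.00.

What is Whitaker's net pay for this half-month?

$3,003.49

State Income Tax: taxable = $4,010.00
  10.4% × $4,010.00 = $417.04
Health Levy: 7.7% × $4,010.00 = $308.77
Training Fund Levy: 7% × $4,010.00 = $280.70
Total withheld: $417.04 + $308.77 + $280.70 = $1,006.51
Net pay: $4,010.00 − $1,006.51 = $3,003.49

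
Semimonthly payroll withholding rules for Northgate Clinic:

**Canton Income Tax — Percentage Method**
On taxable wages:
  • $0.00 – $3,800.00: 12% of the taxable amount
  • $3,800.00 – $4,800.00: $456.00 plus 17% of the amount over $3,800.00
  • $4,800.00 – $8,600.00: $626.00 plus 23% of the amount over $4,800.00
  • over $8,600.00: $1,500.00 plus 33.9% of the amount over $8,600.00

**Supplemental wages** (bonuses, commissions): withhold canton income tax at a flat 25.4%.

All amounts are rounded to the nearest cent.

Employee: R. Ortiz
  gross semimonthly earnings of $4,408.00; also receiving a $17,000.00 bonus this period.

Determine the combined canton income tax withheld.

$4,877.36

Canton Income Tax: taxable = $4,408.00
  $456.00 + 17% × ($4,408.00 − $3,800.00) = $456.00 + 17% × $608.00 = $559.36
Supplemental (25.4% flat on bonus): 25.4% × $17,000.00 = $4,318.00
Total canton income tax: $559.36 + $4,318.00 = $4,877.36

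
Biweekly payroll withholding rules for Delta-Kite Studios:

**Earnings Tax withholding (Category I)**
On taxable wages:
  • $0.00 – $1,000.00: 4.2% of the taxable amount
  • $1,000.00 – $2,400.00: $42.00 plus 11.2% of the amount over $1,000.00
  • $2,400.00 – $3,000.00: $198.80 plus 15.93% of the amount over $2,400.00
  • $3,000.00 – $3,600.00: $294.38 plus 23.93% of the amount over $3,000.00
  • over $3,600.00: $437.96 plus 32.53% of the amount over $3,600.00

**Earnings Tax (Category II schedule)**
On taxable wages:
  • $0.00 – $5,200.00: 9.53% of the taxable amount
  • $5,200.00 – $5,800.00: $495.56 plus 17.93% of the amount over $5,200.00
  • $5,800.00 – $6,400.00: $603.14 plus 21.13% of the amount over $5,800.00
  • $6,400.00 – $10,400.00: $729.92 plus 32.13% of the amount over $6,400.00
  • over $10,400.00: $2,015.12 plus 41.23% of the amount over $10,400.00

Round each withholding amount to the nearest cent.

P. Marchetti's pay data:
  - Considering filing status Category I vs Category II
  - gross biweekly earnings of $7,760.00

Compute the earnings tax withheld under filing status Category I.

Earnings Tax (Category I): taxable = $7,760.00
  $437.96 + 32.53% × ($7,760.00 − $3,600.00) = $437.96 + 32.53% × $4,160.00 = $1,791.21

$1,791.21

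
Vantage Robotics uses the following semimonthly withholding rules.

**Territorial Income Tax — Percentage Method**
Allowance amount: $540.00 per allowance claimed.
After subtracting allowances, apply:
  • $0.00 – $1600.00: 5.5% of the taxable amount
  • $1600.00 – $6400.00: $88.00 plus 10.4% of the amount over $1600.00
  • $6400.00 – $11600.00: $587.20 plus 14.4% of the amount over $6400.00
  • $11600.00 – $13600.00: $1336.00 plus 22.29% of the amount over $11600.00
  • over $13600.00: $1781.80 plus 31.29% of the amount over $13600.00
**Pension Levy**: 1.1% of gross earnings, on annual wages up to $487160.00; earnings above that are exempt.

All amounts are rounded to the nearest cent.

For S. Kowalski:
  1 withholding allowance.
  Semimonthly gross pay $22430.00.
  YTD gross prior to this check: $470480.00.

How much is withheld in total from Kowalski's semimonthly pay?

$4559.22

Territorial Income Tax: taxable = $22430.00 − 1×$540.00 = $21890.00
  $1781.80 + 31.29% × ($21890.00 − $13600.00) = $1781.80 + 31.29% × $8290.00 = $4375.74
Pension Levy: cap $487160.00 − YTD $470480.00 = $16680.00 subject; 1.1% × $16680.00 = $183.48
Total: $4375.74 + $183.48 = $4559.22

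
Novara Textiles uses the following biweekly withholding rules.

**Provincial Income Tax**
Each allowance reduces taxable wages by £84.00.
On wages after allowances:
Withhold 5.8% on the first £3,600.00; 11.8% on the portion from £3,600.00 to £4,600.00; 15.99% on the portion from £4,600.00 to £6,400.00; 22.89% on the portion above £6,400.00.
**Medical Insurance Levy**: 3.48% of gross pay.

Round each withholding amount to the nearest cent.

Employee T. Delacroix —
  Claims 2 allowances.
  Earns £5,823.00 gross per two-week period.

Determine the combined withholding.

Provincial Income Tax: taxable = £5,823.00 − 2×£84.00 = £5,655.00
  £326.80 + 15.99% × (£5,655.00 − £4,600.00) = £326.80 + 15.99% × £1,055.00 = £495.49
Medical Insurance Levy: 3.48% × £5,823.00 = £202.64
Total: £495.49 + £202.64 = £698.13

£698.13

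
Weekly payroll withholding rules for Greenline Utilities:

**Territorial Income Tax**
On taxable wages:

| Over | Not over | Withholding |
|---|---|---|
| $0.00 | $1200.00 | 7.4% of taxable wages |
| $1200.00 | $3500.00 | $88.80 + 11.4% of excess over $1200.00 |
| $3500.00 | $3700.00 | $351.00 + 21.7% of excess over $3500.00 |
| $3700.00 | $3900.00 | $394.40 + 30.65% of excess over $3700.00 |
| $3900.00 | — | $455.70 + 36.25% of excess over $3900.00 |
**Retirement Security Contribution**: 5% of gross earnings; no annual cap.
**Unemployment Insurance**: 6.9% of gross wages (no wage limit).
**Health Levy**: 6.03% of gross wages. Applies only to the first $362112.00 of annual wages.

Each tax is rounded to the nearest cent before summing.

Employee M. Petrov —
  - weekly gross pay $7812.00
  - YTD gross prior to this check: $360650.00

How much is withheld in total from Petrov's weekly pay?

Territorial Income Tax: taxable = $7812.00
  $455.70 + 36.25% × ($7812.00 − $3900.00) = $455.70 + 36.25% × $3912.00 = $1873.80
Retirement Security Contribution: 5% × $7812.00 = $390.60
Unemployment Insurance: 6.9% × $7812.00 = $539.03
Health Levy: cap $362112.00 − YTD $360650.00 = $1462.00 subject; 6.03% × $1462.00 = $88.16
Total: $1873.80 + $390.60 + $539.03 + $88.16 = $2891.59

$2891.59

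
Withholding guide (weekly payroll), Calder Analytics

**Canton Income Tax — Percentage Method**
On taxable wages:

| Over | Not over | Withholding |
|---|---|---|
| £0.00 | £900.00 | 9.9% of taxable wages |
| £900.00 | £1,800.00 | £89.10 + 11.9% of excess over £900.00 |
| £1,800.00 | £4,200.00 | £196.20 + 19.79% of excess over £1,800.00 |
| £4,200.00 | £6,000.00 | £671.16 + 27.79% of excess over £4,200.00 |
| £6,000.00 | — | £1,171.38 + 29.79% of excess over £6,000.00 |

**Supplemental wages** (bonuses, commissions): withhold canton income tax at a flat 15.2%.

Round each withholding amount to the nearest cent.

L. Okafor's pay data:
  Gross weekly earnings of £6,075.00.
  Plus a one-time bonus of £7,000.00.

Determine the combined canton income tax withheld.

Canton Income Tax: taxable = £6,075.00
  £1,171.38 + 29.79% × (£6,075.00 − £6,000.00) = £1,171.38 + 29.79% × £75.00 = £1,193.72
Supplemental (15.2% flat on bonus): 15.2% × £7,000.00 = £1,064.00
Total canton income tax: £1,193.72 + £1,064.00 = £2,257.72

£2,257.72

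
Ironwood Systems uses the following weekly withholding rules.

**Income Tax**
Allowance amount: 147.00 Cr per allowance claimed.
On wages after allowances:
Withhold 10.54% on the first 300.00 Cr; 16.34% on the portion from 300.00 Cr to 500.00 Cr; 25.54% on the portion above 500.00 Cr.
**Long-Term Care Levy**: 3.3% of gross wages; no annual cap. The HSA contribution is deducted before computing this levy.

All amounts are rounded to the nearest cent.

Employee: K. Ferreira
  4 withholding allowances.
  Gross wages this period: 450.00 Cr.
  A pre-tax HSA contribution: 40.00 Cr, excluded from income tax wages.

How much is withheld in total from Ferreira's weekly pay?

13.53 Cr

Income Tax: taxable = 450.00 Cr − 40.00 Cr − 4×147.00 Cr = -178.00 Cr
  Taxable ≤ 0 → 0.00 Cr
Long-Term Care Levy: 3.3% × 410.00 Cr = 13.53 Cr
Total: 0.00 Cr + 13.53 Cr = 13.53 Cr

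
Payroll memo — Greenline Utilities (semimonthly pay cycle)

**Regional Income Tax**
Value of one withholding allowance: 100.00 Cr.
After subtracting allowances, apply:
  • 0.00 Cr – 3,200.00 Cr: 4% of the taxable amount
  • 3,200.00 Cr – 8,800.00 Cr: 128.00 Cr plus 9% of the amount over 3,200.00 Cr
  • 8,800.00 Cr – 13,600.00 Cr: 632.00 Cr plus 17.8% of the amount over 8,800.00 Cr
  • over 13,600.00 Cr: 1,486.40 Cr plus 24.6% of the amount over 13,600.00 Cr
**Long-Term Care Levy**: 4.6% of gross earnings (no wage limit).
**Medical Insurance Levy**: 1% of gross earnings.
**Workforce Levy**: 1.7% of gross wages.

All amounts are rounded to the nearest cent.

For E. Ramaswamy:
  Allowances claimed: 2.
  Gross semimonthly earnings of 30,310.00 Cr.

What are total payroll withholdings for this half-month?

Regional Income Tax: taxable = 30,310.00 Cr − 2×100.00 Cr = 30,110.00 Cr
  1,486.40 Cr + 24.6% × (30,110.00 Cr − 13,600.00 Cr) = 1,486.40 Cr + 24.6% × 16,510.00 Cr = 5,547.86 Cr
Long-Term Care Levy: 4.6% × 30,310.00 Cr = 1,394.26 Cr
Medical Insurance Levy: 1% × 30,310.00 Cr = 303.10 Cr
Workforce Levy: 1.7% × 30,310.00 Cr = 515.27 Cr
Total: 5,547.86 Cr + 1,394.26 Cr + 303.10 Cr + 515.27 Cr = 7,760.49 Cr

7,760.49 Cr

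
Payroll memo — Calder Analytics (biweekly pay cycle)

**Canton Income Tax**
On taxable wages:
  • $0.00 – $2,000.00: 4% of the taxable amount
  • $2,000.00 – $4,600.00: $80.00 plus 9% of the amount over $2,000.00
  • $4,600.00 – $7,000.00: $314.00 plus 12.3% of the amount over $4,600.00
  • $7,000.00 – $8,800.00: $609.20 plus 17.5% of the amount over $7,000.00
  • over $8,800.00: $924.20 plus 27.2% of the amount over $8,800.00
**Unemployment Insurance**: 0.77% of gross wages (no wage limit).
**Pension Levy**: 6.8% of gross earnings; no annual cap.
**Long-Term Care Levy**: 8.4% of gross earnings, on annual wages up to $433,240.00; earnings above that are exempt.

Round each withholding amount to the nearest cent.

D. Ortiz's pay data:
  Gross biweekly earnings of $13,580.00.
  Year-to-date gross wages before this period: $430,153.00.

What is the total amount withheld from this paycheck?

$3,511.68

Canton Income Tax: taxable = $13,580.00
  $924.20 + 27.2% × ($13,580.00 − $8,800.00) = $924.20 + 27.2% × $4,780.00 = $2,224.36
Unemployment Insurance: 0.77% × $13,580.00 = $104.57
Pension Levy: 6.8% × $13,580.00 = $923.44
Long-Term Care Levy: cap $433,240.00 − YTD $430,153.00 = $3,087.00 subject; 8.4% × $3,087.00 = $259.31
Total: $2,224.36 + $104.57 + $923.44 + $259.31 = $3,511.68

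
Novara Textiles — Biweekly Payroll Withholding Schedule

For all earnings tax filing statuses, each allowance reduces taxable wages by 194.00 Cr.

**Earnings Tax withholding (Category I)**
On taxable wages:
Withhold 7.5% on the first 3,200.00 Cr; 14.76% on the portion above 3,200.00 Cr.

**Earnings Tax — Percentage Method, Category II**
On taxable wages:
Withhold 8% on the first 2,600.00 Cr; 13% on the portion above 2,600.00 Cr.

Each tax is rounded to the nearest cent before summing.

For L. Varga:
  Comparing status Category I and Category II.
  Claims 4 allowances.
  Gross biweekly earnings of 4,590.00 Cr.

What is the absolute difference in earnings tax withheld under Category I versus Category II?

Earnings Tax (Category I): taxable = 4,590.00 Cr − 4×194.00 Cr = 3,814.00 Cr
  240.00 Cr + 14.76% × (3,814.00 Cr − 3,200.00 Cr) = 240.00 Cr + 14.76% × 614.00 Cr = 330.63 Cr
Earnings Tax (Category II): taxable = 4,590.00 Cr − 4×194.00 Cr = 3,814.00 Cr
  208.00 Cr + 13% × (3,814.00 Cr − 2,600.00 Cr) = 208.00 Cr + 13% × 1,214.00 Cr = 365.82 Cr
Difference: |330.63 Cr − 365.82 Cr| = 35.19 Cr (higher under Category II)

35.19 Cr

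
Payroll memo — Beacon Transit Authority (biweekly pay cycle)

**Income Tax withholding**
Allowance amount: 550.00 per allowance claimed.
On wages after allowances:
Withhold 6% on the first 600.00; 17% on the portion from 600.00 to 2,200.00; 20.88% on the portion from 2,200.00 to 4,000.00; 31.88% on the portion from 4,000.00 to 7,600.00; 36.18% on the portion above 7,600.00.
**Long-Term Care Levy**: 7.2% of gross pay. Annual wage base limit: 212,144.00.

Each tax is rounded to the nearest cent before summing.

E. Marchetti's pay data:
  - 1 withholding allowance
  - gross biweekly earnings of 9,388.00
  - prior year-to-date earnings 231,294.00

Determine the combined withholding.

2,279.43

Income Tax: taxable = 9,388.00 − 1×550.00 = 8,838.00
  1,831.52 + 36.18% × (8,838.00 − 7,600.00) = 1,831.52 + 36.18% × 1,238.00 = 2,279.43
Long-Term Care Levy: YTD 231,294.00 ≥ cap 212,144.00 → 0.00
Total: 2,279.43 + 0.00 = 2,279.43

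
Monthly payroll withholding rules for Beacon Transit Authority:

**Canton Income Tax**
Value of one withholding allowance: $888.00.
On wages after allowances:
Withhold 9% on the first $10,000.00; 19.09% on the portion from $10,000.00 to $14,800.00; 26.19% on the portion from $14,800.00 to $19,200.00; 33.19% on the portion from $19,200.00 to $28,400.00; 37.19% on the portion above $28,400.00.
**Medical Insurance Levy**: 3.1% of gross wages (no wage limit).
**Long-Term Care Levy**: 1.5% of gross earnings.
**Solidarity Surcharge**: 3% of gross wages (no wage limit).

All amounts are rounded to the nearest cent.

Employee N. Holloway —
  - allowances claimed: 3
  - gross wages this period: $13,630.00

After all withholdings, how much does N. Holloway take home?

$11,509.71

Canton Income Tax: taxable = $13,630.00 − 3×$888.00 = $10,966.00
  $900.00 + 19.09% × ($10,966.00 − $10,000.00) = $900.00 + 19.09% × $966.00 = $1,084.41
Medical Insurance Levy: 3.1% × $13,630.00 = $422.53
Long-Term Care Levy: 1.5% × $13,630.00 = $204.45
Solidarity Surcharge: 3% × $13,630.00 = $408.90
Total withheld: $1,084.41 + $422.53 + $204.45 + $408.90 = $2,120.29
Net pay: $13,630.00 − $2,120.29 = $11,509.71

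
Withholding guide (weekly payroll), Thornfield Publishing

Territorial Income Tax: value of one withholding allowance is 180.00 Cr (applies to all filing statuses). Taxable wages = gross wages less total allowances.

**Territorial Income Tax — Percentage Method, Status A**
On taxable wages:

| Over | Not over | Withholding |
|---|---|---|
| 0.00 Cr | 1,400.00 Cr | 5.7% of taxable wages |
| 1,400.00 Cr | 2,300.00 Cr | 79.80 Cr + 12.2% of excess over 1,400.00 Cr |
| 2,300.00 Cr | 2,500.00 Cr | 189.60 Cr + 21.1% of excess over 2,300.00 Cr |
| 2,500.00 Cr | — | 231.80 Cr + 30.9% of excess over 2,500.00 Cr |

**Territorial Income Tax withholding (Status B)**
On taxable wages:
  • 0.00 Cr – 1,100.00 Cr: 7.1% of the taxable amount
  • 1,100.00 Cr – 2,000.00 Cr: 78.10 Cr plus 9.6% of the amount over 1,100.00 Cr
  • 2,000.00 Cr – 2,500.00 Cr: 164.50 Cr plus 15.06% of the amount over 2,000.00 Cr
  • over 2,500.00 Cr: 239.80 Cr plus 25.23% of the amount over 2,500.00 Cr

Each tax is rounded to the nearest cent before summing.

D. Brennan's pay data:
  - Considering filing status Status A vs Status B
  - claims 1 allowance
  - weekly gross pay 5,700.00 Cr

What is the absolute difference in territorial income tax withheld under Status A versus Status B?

163.23 Cr

Territorial Income Tax (Status A): taxable = 5,700.00 Cr − 1×180.00 Cr = 5,520.00 Cr
  231.80 Cr + 30.9% × (5,520.00 Cr − 2,500.00 Cr) = 231.80 Cr + 30.9% × 3,020.00 Cr = 1,164.98 Cr
Territorial Income Tax (Status B): taxable = 5,700.00 Cr − 1×180.00 Cr = 5,520.00 Cr
  239.80 Cr + 25.23% × (5,520.00 Cr − 2,500.00 Cr) = 239.80 Cr + 25.23% × 3,020.00 Cr = 1,001.75 Cr
Difference: |1,164.98 Cr − 1,001.75 Cr| = 163.23 Cr (higher under Status A)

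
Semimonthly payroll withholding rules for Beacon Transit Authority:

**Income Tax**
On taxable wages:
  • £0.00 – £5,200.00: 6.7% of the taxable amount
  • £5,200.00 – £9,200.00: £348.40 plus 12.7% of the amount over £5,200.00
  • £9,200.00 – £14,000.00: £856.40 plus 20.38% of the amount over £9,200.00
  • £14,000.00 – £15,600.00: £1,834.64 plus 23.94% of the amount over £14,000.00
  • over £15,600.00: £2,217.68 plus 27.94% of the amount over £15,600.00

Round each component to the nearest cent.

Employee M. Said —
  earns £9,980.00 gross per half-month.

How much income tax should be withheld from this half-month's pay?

£1,015.36

Income Tax: taxable = £9,980.00
  £856.40 + 20.38% × (£9,980.00 − £9,200.00) = £856.40 + 20.38% × £780.00 = £1,015.36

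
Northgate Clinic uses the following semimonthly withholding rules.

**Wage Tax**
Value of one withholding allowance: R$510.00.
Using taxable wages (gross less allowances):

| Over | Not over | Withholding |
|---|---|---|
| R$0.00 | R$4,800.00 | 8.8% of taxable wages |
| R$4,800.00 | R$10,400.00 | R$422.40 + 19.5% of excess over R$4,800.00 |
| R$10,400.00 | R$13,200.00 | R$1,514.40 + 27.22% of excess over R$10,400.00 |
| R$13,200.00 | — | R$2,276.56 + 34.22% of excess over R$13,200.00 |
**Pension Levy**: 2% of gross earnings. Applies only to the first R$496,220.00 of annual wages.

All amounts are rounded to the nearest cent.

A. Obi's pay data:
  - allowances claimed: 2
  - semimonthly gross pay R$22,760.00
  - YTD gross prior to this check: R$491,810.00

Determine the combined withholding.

Wage Tax: taxable = R$22,760.00 − 2×R$510.00 = R$21,740.00
  R$2,276.56 + 34.22% × (R$21,740.00 − R$13,200.00) = R$2,276.56 + 34.22% × R$8,540.00 = R$5,198.95
Pension Levy: cap R$496,220.00 − YTD R$491,810.00 = R$4,410.00 subject; 2% × R$4,410.00 = R$88.20
Total: R$5,198.95 + R$88.20 = R$5,287.15

R$5,287.15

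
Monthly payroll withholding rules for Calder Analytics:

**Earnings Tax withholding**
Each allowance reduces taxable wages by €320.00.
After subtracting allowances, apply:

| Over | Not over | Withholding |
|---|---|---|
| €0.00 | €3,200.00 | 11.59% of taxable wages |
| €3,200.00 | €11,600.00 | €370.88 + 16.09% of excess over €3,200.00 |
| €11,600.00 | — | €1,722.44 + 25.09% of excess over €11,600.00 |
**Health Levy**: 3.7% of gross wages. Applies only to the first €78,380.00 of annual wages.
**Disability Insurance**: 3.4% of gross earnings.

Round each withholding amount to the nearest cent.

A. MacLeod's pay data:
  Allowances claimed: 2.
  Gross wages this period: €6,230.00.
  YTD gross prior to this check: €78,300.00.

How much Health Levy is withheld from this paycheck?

€2.96

Health Levy: cap €78,380.00 − YTD €78,300.00 = €80.00 subject; 3.7% × €80.00 = €2.96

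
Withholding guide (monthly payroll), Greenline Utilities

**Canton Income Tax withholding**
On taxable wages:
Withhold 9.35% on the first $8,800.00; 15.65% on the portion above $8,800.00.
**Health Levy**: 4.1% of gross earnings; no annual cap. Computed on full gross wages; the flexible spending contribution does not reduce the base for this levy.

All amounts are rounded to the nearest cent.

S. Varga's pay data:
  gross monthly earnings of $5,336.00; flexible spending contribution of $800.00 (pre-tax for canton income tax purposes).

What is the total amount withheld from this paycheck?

Canton Income Tax: taxable = $5,336.00 − $800.00 = $4,536.00
  9.35% × $4,536.00 = $424.12
Health Levy: 4.1% × $5,336.00 = $218.78
Total: $424.12 + $218.78 = $642.90

$642.90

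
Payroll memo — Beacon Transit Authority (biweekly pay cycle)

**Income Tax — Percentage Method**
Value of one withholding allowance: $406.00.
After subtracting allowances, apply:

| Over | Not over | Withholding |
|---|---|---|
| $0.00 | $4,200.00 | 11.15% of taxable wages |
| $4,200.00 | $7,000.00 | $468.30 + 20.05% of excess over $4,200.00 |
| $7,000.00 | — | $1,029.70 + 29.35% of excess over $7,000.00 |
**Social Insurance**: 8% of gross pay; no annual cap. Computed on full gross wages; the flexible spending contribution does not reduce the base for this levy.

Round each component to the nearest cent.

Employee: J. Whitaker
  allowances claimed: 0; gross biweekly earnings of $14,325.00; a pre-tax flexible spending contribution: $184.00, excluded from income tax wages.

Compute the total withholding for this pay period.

Income Tax: taxable = $14,325.00 − $184.00 = $14,141.00
  $1,029.70 + 29.35% × ($14,141.00 − $7,000.00) = $1,029.70 + 29.35% × $7,141.00 = $3,125.58
Social Insurance: 8% × $14,325.00 = $1,146.00
Total: $3,125.58 + $1,146.00 = $4,271.58

$4,271.58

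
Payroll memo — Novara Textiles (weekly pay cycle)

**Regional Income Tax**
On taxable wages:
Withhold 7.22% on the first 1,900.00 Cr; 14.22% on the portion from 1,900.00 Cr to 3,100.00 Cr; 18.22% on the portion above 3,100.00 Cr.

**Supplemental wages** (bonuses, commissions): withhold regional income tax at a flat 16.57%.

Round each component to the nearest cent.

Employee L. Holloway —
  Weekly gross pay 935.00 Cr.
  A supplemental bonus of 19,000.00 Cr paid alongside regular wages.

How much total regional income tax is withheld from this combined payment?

Regional Income Tax: taxable = 935.00 Cr
  7.22% × 935.00 Cr = 67.51 Cr
Supplemental (16.57% flat on bonus): 16.57% × 19,000.00 Cr = 3,148.30 Cr
Total regional income tax: 67.51 Cr + 3,148.30 Cr = 3,215.81 Cr

3,215.81 Cr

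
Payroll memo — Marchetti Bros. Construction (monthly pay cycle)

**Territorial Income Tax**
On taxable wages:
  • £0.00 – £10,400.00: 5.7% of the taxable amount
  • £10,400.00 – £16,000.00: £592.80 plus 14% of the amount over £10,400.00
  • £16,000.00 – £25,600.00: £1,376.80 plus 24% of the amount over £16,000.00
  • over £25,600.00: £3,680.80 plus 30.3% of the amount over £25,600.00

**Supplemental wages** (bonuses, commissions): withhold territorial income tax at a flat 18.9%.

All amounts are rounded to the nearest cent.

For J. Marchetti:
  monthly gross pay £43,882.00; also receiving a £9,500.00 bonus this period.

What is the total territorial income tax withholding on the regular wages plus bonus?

£11,015.75

Territorial Income Tax: taxable = £43,882.00
  £3,680.80 + 30.3% × (£43,882.00 − £25,600.00) = £3,680.80 + 30.3% × £18,282.00 = £9,220.25
Supplemental (18.9% flat on bonus): 18.9% × £9,500.00 = £1,795.50
Total territorial income tax: £9,220.25 + £1,795.50 = £11,015.75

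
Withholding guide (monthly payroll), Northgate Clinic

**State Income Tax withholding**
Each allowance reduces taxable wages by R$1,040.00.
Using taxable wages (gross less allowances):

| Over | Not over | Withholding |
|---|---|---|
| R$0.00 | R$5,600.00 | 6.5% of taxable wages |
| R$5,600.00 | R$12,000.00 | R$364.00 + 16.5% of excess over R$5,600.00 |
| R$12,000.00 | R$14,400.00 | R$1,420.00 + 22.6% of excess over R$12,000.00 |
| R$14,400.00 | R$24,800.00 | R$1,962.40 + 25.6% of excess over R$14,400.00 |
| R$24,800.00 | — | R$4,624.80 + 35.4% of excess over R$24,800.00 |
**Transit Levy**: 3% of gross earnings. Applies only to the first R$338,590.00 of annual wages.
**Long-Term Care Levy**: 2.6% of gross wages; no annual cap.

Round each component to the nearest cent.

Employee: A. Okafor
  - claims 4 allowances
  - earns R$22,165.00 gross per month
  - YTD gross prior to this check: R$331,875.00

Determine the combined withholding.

State Income Tax: taxable = R$22,165.00 − 4×R$1,040.00 = R$18,005.00
  R$1,962.40 + 25.6% × (R$18,005.00 − R$14,400.00) = R$1,962.40 + 25.6% × R$3,605.00 = R$2,885.28
Transit Levy: cap R$338,590.00 − YTD R$331,875.00 = R$6,715.00 subject; 3% × R$6,715.00 = R$201.45
Long-Term Care Levy: 2.6% × R$22,165.00 = R$576.29
Total: R$2,885.28 + R$201.45 + R$576.29 = R$3,663.02

R$3,663.02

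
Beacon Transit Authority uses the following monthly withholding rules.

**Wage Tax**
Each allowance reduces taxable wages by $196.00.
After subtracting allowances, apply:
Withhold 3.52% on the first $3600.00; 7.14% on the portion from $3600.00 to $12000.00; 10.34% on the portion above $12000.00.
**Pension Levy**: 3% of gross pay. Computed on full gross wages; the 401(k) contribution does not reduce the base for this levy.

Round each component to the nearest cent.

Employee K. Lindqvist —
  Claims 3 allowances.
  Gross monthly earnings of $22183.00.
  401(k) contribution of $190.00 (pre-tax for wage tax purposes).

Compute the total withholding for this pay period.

$2364.45

Wage Tax: taxable = $22183.00 − $190.00 − 3×$196.00 = $21405.00
  $726.48 + 10.34% × ($21405.00 − $12000.00) = $726.48 + 10.34% × $9405.00 = $1698.96
Pension Levy: 3% × $22183.00 = $665.49
Total: $1698.96 + $665.49 = $2364.45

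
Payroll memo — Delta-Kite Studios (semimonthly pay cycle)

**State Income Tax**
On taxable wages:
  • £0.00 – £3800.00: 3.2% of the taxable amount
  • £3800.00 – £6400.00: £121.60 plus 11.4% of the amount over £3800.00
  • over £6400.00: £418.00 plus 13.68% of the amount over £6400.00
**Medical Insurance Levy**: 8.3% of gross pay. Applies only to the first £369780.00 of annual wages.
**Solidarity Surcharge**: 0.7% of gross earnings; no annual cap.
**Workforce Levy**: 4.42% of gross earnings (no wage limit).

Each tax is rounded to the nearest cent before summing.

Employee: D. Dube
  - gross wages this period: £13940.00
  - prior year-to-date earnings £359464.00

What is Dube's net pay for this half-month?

State Income Tax: taxable = £13940.00
  £418.00 + 13.68% × (£13940.00 − £6400.00) = £418.00 + 13.68% × £7540.00 = £1449.47
Medical Insurance Levy: cap £369780.00 − YTD £359464.00 = £10316.00 subject; 8.3% × £10316.00 = £856.23
Solidarity Surcharge: 0.7% × £13940.00 = £97.58
Workforce Levy: 4.42% × £13940.00 = £616.15
Total withheld: £1449.47 + £856.23 + £97.58 + £616.15 = £3019.43
Net pay: £13940.00 − £3019.43 = £10920.57

£10920.57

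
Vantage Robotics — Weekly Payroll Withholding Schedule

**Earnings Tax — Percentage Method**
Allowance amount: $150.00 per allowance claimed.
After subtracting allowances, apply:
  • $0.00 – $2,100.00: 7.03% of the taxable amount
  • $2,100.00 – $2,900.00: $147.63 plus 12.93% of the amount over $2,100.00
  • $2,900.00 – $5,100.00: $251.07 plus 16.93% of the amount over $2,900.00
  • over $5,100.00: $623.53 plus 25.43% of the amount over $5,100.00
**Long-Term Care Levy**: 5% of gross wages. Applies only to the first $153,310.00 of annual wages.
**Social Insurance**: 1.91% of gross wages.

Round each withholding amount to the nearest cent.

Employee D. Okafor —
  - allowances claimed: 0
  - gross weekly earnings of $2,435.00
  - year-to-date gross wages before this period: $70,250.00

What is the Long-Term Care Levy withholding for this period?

Long-Term Care Levy: 5% × $2,435.00 = $121.75

$121.75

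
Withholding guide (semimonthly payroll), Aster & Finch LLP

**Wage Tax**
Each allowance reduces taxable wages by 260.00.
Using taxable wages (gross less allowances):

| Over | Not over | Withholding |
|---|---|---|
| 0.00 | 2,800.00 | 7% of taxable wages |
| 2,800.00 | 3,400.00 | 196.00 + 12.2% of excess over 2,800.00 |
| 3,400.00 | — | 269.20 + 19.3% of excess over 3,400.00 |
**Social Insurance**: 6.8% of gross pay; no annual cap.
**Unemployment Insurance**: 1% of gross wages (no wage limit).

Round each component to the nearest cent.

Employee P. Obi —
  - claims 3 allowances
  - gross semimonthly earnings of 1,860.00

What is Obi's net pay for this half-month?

Wage Tax: taxable = 1,860.00 − 3×260.00 = 1,080.00
  7% × 1,080.00 = 75.60
Social Insurance: 6.8% × 1,860.00 = 126.48
Unemployment Insurance: 1% × 1,860.00 = 18.60
Total withheld: 75.60 + 126.48 + 18.60 = 220.68
Net pay: 1,860.00 − 220.68 = 1,639.32

1,639.32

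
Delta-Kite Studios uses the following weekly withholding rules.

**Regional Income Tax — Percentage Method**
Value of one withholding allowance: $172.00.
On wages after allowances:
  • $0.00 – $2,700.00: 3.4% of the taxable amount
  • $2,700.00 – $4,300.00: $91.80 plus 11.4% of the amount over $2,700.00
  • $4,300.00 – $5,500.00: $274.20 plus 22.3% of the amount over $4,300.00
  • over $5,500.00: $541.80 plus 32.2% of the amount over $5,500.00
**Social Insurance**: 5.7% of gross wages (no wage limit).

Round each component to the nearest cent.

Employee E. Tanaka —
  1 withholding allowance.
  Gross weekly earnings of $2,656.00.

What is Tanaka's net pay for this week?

$2,420.15

Regional Income Tax: taxable = $2,656.00 − 1×$172.00 = $2,484.00
  3.4% × $2,484.00 = $84.46
Social Insurance: 5.7% × $2,656.00 = $151.39
Total withheld: $84.46 + $151.39 = $235.85
Net pay: $2,656.00 − $235.85 = $2,420.15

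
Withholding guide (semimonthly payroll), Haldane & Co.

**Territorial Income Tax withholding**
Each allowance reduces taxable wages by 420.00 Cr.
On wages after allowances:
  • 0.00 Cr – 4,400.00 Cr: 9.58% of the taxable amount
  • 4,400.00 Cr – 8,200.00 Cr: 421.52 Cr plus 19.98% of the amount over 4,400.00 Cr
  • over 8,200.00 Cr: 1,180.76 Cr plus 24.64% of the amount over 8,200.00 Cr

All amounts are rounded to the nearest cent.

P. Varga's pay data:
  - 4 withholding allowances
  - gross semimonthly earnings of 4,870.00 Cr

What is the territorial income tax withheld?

305.60 Cr

Territorial Income Tax: taxable = 4,870.00 Cr − 4×420.00 Cr = 3,190.00 Cr
  9.58% × 3,190.00 Cr = 305.60 Cr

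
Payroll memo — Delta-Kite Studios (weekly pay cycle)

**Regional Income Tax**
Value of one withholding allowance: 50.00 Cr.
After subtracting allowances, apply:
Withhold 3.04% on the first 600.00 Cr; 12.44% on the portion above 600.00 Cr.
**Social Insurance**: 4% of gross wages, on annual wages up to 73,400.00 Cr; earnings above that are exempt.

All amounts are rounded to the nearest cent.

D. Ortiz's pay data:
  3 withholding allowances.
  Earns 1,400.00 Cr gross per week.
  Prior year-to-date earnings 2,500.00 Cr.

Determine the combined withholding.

155.10 Cr

Regional Income Tax: taxable = 1,400.00 Cr − 3×50.00 Cr = 1,250.00 Cr
  18.24 Cr + 12.44% × (1,250.00 Cr − 600.00 Cr) = 18.24 Cr + 12.44% × 650.00 Cr = 99.10 Cr
Social Insurance: 4% × 1,400.00 Cr = 56.00 Cr
Total: 99.10 Cr + 56.00 Cr = 155.10 Cr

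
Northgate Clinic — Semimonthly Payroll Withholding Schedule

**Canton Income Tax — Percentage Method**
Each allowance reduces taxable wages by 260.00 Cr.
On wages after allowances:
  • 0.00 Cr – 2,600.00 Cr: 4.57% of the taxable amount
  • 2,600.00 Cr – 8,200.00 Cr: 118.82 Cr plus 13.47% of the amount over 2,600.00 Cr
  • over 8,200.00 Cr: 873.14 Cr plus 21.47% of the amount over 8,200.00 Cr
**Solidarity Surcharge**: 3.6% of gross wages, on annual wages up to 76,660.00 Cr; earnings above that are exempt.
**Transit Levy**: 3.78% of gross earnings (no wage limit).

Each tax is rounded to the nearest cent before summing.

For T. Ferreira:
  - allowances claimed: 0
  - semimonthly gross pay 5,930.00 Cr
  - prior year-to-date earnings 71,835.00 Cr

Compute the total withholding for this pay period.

965.22 Cr

Canton Income Tax: taxable = 5,930.00 Cr
  118.82 Cr + 13.47% × (5,930.00 Cr − 2,600.00 Cr) = 118.82 Cr + 13.47% × 3,330.00 Cr = 567.37 Cr
Solidarity Surcharge: cap 76,660.00 Cr − YTD 71,835.00 Cr = 4,825.00 Cr subject; 3.6% × 4,825.00 Cr = 173.70 Cr
Transit Levy: 3.78% × 5,930.00 Cr = 224.15 Cr
Total: 567.37 Cr + 173.70 Cr + 224.15 Cr = 965.22 Cr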